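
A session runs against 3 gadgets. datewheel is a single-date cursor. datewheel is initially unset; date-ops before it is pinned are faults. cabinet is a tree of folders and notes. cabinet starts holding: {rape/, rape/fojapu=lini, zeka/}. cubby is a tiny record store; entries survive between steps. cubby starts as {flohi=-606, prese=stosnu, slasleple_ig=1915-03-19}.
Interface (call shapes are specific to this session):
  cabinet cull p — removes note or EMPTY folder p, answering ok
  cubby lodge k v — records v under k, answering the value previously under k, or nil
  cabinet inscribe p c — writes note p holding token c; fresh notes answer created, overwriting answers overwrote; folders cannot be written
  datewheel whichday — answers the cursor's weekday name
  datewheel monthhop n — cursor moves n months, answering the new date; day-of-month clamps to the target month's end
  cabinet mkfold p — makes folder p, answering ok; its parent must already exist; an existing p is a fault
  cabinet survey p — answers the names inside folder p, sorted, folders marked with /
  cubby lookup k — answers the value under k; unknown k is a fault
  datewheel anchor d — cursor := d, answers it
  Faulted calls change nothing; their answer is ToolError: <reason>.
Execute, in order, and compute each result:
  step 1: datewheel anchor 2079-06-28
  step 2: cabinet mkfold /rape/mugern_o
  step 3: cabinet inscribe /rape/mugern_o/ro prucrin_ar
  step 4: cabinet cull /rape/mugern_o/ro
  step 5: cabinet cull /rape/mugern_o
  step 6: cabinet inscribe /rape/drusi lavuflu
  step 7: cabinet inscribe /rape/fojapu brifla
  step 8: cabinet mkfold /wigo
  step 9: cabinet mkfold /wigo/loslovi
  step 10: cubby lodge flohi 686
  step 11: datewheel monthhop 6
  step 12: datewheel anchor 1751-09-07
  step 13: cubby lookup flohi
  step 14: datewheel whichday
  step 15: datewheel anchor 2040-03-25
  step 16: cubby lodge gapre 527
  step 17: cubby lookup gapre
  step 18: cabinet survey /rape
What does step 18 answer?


Answer: [drusi, fojapu]

Derivation:
>> datewheel anchor(2079-06-28)
<< 2079-06-28
>> cabinet mkfold(/rape/mugern_o)
<< ok
>> cabinet inscribe(/rape/mugern_o/ro, prucrin_ar)
<< created
>> cabinet cull(/rape/mugern_o/ro)
<< ok
>> cabinet cull(/rape/mugern_o)
<< ok
>> cabinet inscribe(/rape/drusi, lavuflu)
<< created
>> cabinet inscribe(/rape/fojapu, brifla)
<< overwrote
>> cabinet mkfold(/wigo)
<< ok
>> cabinet mkfold(/wigo/loslovi)
<< ok
>> cubby lodge(flohi, 686)
<< -606
>> datewheel monthhop(6)
<< 2079-12-28
>> datewheel anchor(1751-09-07)
<< 1751-09-07
>> cubby lookup(flohi)
<< 686
>> datewheel whichday()
<< Tuesday
>> datewheel anchor(2040-03-25)
<< 2040-03-25
>> cubby lodge(gapre, 527)
<< nil
>> cubby lookup(gapre)
<< 527
>> cabinet survey(/rape)
<< [drusi, fojapu]


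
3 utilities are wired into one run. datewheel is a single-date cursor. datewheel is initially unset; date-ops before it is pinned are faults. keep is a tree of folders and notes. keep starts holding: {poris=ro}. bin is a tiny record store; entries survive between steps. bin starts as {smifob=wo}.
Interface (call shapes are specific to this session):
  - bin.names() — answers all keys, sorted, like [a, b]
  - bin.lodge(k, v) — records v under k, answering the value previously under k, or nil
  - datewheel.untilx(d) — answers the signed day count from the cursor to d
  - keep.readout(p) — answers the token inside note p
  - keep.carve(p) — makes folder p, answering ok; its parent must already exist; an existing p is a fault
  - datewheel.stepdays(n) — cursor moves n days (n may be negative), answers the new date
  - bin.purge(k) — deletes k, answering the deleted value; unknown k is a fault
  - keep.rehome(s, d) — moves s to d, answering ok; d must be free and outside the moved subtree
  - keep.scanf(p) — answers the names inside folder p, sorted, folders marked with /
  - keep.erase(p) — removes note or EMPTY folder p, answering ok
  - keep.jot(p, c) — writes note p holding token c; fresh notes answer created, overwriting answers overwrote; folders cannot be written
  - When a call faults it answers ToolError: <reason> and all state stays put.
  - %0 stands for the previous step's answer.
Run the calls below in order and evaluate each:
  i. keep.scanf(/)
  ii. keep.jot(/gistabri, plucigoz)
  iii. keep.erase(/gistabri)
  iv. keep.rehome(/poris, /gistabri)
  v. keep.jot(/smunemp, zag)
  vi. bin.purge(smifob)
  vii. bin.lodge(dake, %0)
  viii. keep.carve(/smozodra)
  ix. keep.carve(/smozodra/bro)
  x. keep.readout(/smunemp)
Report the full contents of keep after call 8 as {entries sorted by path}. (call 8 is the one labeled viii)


Answer: {gistabri=ro, smozodra/, smunemp=zag}

Derivation:
Do: keep.scanf[p='/']
See: [poris]
Do: keep.jot[p='/gistabri'; c='plucigoz']
See: created
Do: keep.erase[p='/gistabri']
See: ok
Do: keep.rehome[s='/poris'; d='/gistabri']
See: ok
Do: keep.jot[p='/smunemp'; c='zag']
See: created
Do: bin.purge[k='smifob']
See: wo
Do: bin.lodge[k='dake'; v='%0']
See: nil
Do: keep.carve[p='/smozodra']
See: ok
Do: keep.carve[p='/smozodra/bro']
See: ok
Do: keep.readout[p='/smunemp']
See: zag


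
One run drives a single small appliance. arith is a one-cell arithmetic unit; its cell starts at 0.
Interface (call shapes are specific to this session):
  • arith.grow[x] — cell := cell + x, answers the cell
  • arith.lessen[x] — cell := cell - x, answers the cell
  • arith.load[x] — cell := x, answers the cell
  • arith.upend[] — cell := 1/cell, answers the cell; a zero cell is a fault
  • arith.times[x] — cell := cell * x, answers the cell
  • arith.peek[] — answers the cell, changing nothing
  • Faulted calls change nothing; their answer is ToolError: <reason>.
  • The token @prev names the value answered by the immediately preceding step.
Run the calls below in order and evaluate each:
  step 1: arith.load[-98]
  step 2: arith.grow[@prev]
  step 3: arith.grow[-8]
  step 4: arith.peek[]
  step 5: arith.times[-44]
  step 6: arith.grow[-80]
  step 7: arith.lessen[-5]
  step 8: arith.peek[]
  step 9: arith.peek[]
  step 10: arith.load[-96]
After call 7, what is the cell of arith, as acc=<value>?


Answer: acc=8901

Derivation:
Now I run arith.load using x='-98', which returns -98.
Calling arith.grow using x='@prev', yielding -196.
Now I run arith.grow using x='-8', yielding -204.
I use arith.peek(), and see -204.
Using arith.times using x='-44', and see 8976.
I try arith.grow using x='-80', and see 8896.
Now I run arith.lessen using x='-5', yielding 8901.
I use arith.peek, → 8901.
I try arith.peek, giving 8901.
Next I call arith.load using x='-96', giving -96.


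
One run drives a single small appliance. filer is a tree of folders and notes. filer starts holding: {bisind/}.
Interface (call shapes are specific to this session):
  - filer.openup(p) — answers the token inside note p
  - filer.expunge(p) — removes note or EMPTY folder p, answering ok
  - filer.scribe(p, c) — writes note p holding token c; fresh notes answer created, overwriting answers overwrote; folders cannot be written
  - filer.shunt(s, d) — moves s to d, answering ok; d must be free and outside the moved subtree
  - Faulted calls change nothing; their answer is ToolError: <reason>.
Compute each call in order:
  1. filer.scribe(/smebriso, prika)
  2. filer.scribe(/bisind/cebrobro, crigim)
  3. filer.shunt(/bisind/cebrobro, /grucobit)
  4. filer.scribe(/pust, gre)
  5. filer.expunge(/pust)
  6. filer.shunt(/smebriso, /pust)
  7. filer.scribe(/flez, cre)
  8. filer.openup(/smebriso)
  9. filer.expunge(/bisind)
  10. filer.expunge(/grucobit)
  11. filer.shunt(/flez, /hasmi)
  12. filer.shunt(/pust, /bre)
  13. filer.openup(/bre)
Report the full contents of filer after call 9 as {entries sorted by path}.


Answer: {flez=cre, grucobit=crigim, pust=prika}

Derivation:
! 1. filer.scribe(/smebriso, prika) -> created
! 2. filer.scribe(/bisind/cebrobro, crigim) -> created
! 3. filer.shunt(/bisind/cebrobro, /grucobit) -> ok
! 4. filer.scribe(/pust, gre) -> created
! 5. filer.expunge(/pust) -> ok
! 6. filer.shunt(/smebriso, /pust) -> ok
! 7. filer.scribe(/flez, cre) -> created
! 8. filer.openup(/smebriso) -> ToolError: not found
! 9. filer.expunge(/bisind) -> ok
! 10. filer.expunge(/grucobit) -> ok
! 11. filer.shunt(/flez, /hasmi) -> ok
! 12. filer.shunt(/pust, /bre) -> ok
! 13. filer.openup(/bre) -> prika


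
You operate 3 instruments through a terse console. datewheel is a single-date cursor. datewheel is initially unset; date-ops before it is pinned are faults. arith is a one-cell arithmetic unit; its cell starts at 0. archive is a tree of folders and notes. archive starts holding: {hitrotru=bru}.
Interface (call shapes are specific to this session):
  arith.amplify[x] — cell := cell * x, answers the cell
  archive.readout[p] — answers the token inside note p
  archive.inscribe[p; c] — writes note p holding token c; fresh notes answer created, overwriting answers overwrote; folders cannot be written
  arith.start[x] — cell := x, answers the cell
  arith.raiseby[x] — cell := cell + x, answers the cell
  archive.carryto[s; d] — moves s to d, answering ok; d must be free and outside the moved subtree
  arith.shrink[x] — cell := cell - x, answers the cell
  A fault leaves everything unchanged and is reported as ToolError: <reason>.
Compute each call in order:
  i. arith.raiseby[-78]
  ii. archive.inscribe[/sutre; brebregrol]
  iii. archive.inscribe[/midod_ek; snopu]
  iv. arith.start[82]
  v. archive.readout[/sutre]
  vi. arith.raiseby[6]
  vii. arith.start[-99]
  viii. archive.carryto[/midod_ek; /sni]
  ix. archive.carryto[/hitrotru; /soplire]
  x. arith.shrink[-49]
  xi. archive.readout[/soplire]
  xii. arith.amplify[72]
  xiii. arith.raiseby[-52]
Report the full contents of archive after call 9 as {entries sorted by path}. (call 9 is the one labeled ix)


Answer: {sni=snopu, soplire=bru, sutre=brebregrol}

Derivation:
$ arith.raiseby x=-78
:: -78
$ archive.inscribe p=/sutre c=brebregrol
:: created
$ archive.inscribe p=/midod_ek c=snopu
:: created
$ arith.start x=82
:: 82
$ archive.readout p=/sutre
:: brebregrol
$ arith.raiseby x=6
:: 88
$ arith.start x=-99
:: -99
$ archive.carryto s=/midod_ek d=/sni
:: ok
$ archive.carryto s=/hitrotru d=/soplire
:: ok
$ arith.shrink x=-49
:: -50
$ archive.readout p=/soplire
:: bru
$ arith.amplify x=72
:: -3600
$ arith.raiseby x=-52
:: -3652


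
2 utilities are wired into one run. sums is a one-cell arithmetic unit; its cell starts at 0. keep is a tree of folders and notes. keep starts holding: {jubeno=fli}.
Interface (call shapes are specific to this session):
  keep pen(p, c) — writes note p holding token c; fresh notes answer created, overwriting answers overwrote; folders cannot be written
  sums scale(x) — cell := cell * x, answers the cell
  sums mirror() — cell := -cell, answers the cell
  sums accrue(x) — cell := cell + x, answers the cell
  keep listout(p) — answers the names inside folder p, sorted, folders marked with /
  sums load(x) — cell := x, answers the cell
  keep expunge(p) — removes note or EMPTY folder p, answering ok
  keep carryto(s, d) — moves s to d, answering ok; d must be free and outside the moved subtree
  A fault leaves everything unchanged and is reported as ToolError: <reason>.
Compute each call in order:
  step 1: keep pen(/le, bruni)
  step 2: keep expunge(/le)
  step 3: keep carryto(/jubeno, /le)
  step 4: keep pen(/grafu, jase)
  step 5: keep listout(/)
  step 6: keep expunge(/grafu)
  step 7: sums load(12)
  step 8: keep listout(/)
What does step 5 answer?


Answer: [grafu, le]

Derivation:
Do: keep pen[p→/le; c→bruni]
See: created
Do: keep expunge[p→/le]
See: ok
Do: keep carryto[s→/jubeno; d→/le]
See: ok
Do: keep pen[p→/grafu; c→jase]
See: created
Do: keep listout[p→/]
See: [grafu, le]
Do: keep expunge[p→/grafu]
See: ok
Do: sums load[x→12]
See: 12
Do: keep listout[p→/]
See: [le]


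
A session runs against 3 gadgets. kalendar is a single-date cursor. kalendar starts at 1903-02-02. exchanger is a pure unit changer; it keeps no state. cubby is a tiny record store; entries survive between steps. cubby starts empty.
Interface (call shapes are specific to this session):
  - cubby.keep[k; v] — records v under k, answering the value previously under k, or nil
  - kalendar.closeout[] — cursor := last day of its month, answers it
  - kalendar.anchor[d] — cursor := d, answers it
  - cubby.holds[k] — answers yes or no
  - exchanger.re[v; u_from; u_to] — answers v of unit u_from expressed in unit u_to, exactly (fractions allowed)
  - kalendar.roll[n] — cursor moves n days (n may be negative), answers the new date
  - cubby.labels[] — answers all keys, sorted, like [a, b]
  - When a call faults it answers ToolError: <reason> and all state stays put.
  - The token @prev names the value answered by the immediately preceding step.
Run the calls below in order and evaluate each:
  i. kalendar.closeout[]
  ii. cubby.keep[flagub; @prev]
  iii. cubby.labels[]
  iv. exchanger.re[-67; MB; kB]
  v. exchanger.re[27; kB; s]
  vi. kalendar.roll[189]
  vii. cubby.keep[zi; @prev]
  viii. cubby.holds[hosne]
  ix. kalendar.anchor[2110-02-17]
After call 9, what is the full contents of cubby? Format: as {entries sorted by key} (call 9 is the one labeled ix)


Answer: {flagub=1903-02-28, zi=1903-09-05}

Derivation:
Do: kalendar.closeout[]
See: 1903-02-28
Do: cubby.keep[flagub; @prev]
See: nil
Do: cubby.labels[]
See: [flagub]
Do: exchanger.re[-67; MB; kB]
See: -67000
Do: exchanger.re[27; kB; s]
See: ToolError: incompatible units
Do: kalendar.roll[189]
See: 1903-09-05
Do: cubby.keep[zi; @prev]
See: nil
Do: cubby.holds[hosne]
See: no
Do: kalendar.anchor[2110-02-17]
See: 2110-02-17


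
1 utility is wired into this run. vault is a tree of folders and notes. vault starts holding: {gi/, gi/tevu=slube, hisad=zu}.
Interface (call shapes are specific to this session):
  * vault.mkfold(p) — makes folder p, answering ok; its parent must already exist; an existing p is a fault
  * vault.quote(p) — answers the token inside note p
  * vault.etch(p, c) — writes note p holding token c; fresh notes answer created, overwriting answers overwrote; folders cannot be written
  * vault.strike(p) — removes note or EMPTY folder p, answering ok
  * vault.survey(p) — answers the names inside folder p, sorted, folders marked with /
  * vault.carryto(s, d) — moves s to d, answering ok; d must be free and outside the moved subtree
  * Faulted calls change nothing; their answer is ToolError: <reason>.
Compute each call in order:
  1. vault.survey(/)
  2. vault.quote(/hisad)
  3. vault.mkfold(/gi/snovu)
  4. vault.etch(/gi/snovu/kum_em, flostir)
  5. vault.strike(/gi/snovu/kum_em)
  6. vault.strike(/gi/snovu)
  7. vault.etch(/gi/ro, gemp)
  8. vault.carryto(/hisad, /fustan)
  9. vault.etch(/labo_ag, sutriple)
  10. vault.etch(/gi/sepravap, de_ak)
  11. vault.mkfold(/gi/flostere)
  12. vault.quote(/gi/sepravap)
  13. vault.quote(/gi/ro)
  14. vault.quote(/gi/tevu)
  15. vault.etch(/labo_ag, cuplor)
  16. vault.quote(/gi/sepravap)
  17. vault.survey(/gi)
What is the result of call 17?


CALL vault.survey[/]
RET  [gi/, hisad]
CALL vault.quote[/hisad]
RET  zu
CALL vault.mkfold[/gi/snovu]
RET  ok
CALL vault.etch[/gi/snovu/kum_em; flostir]
RET  created
CALL vault.strike[/gi/snovu/kum_em]
RET  ok
CALL vault.strike[/gi/snovu]
RET  ok
CALL vault.etch[/gi/ro; gemp]
RET  created
CALL vault.carryto[/hisad; /fustan]
RET  ok
CALL vault.etch[/labo_ag; sutriple]
RET  created
CALL vault.etch[/gi/sepravap; de_ak]
RET  created
CALL vault.mkfold[/gi/flostere]
RET  ok
CALL vault.quote[/gi/sepravap]
RET  de_ak
CALL vault.quote[/gi/ro]
RET  gemp
CALL vault.quote[/gi/tevu]
RET  slube
CALL vault.etch[/labo_ag; cuplor]
RET  overwrote
CALL vault.quote[/gi/sepravap]
RET  de_ak
CALL vault.survey[/gi]
RET  [flostere/, ro, sepravap, tevu]

Answer: [flostere/, ro, sepravap, tevu]


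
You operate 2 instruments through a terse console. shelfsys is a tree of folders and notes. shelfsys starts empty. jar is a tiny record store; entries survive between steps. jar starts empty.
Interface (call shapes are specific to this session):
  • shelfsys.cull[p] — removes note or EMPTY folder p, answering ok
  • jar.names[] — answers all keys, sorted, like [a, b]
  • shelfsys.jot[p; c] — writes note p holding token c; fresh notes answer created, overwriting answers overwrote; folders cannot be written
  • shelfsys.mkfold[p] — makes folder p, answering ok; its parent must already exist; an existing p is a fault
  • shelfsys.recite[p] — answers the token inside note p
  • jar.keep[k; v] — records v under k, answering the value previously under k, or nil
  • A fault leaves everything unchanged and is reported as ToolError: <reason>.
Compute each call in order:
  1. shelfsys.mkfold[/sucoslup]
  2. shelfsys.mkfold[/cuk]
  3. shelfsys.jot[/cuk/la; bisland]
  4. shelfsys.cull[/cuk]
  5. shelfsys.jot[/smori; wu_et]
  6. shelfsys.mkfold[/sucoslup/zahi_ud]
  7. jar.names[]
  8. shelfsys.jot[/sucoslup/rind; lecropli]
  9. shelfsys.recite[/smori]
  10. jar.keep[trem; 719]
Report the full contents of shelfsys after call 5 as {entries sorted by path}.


Answer: {cuk/, cuk/la=bisland, smori=wu_et, sucoslup/}

Derivation:
I call shelfsys.mkfold using /sucoslup, and see ok.
I try shelfsys.mkfold using /cuk, and get ok.
Using shelfsys.jot using /cuk/la, bisland, and get created.
I call shelfsys.cull using /cuk, yielding ToolError: not empty.
Then shelfsys.jot using /smori, wu_et, — result: created.
I call shelfsys.mkfold using /sucoslup/zahi_ud, and get ok.
I try jar.names, and get [].
Now I run shelfsys.jot using /sucoslup/rind, lecropli, giving created.
I call shelfsys.recite using /smori, and observe wu_et.
Using jar.keep using trem, 719: nil.


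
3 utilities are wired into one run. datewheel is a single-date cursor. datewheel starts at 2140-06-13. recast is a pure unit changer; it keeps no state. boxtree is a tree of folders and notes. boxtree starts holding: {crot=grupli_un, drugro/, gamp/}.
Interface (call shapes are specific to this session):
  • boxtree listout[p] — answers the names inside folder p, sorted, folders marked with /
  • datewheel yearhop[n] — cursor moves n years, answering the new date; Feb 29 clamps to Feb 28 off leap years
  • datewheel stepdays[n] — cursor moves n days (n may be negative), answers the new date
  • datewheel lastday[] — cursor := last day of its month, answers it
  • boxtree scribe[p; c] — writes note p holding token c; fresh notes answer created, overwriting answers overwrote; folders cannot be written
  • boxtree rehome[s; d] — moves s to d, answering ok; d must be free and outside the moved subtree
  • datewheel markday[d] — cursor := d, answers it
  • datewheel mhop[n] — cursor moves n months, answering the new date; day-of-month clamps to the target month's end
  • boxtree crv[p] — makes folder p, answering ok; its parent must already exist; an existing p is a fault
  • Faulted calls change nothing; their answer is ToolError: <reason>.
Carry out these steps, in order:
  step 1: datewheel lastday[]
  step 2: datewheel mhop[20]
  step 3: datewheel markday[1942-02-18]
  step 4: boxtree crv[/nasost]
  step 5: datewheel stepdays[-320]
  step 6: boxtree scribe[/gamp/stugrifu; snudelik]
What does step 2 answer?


Answer: 2142-02-28

Derivation:
% datewheel lastday() == 2140-06-30
% datewheel mhop(n→20) == 2142-02-28
% datewheel markday(d→1942-02-18) == 1942-02-18
% boxtree crv(p→/nasost) == ok
% datewheel stepdays(n→-320) == 1941-04-04
% boxtree scribe(p→/gamp/stugrifu, c→snudelik) == created


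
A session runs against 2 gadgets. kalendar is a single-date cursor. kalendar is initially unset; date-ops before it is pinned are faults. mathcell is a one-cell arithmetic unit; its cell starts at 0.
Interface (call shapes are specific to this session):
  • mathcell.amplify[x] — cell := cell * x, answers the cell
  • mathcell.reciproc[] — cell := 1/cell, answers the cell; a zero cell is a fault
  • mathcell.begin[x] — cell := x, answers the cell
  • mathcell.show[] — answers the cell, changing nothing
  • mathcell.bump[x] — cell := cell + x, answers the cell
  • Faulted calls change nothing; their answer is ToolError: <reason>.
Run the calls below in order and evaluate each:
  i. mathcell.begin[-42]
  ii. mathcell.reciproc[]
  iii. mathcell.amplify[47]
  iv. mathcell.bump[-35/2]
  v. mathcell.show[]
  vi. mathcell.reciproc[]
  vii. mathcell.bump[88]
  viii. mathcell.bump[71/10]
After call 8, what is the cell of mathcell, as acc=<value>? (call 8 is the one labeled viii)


==> mathcell.begin(-42)
<== -42
==> mathcell.reciproc()
<== -1/42
==> mathcell.amplify(47)
<== -47/42
==> mathcell.bump(-35/2)
<== -391/21
==> mathcell.show()
<== -391/21
==> mathcell.reciproc()
<== -21/391
==> mathcell.bump(88)
<== 34387/391
==> mathcell.bump(71/10)
<== 371631/3910

Answer: acc=371631/3910


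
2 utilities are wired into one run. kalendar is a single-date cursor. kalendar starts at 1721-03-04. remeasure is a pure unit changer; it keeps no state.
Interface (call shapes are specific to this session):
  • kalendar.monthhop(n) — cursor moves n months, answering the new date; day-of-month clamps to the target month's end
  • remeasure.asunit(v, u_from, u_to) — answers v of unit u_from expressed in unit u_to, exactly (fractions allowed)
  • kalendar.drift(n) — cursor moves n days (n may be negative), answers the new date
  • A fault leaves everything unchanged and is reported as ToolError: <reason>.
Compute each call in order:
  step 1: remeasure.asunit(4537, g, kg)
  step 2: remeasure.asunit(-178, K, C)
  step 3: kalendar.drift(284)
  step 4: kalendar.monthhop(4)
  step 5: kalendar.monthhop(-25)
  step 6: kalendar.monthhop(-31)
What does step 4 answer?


==> remeasure.asunit(4537, g, kg)
<== 4537/1000
==> remeasure.asunit(-178, K, C)
<== -9023/20
==> kalendar.drift(284)
<== 1721-12-13
==> kalendar.monthhop(4)
<== 1722-04-13
==> kalendar.monthhop(-25)
<== 1720-03-13
==> kalendar.monthhop(-31)
<== 1717-08-13

Answer: 1722-04-13


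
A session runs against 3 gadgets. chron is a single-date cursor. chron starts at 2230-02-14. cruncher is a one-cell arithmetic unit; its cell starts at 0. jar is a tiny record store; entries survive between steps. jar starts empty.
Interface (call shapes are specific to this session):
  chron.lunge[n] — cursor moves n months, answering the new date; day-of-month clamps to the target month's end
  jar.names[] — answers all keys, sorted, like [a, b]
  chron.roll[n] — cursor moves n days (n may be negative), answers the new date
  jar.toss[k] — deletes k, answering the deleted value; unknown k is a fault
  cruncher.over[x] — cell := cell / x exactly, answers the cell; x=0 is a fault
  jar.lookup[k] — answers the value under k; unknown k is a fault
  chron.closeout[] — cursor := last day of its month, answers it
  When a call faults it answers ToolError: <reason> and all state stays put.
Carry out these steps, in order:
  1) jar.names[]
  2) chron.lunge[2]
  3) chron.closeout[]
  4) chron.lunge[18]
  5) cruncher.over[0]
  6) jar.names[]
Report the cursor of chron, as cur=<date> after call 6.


Answer: cur=2231-10-30

Derivation:
I try jar.names, → [].
Then chron.lunge on n='2', → 2230-04-14.
I invoke chron.closeout: 2230-04-30.
I call chron.lunge on n='18': 2231-10-30.
Next I call cruncher.over on x='0', which returns ToolError: division by zero.
Invoking jar.names, and observe [].


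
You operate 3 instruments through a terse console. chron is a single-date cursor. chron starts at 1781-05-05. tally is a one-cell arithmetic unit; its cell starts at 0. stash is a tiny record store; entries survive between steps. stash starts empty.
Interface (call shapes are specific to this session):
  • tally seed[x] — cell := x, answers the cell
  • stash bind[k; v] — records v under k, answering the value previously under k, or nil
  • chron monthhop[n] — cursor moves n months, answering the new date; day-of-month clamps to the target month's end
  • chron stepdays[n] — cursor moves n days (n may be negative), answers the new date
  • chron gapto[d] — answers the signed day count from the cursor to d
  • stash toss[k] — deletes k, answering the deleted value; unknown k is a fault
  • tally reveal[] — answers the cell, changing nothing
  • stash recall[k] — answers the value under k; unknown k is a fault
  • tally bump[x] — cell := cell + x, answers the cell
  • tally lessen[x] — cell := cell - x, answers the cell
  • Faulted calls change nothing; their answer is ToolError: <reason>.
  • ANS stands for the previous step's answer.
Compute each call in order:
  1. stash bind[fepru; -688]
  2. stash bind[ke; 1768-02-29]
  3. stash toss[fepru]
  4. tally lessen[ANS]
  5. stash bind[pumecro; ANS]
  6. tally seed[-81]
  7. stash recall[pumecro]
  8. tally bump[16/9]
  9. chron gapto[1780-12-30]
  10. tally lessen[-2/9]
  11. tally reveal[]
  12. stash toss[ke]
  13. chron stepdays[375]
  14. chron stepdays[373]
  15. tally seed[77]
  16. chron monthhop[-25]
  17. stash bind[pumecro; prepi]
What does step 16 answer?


Answer: 1781-04-23

Derivation:
>> stash bind(k→fepru, v→-688)
<< nil
>> stash bind(k→ke, v→1768-02-29)
<< nil
>> stash toss(k→fepru)
<< -688
>> tally lessen(x→ANS)
<< 688
>> stash bind(k→pumecro, v→ANS)
<< nil
>> tally seed(x→-81)
<< -81
>> stash recall(k→pumecro)
<< 688
>> tally bump(x→16/9)
<< -713/9
>> chron gapto(d→1780-12-30)
<< -126
>> tally lessen(x→-2/9)
<< -79
>> tally reveal()
<< -79
>> stash toss(k→ke)
<< 1768-02-29
>> chron stepdays(n→375)
<< 1782-05-15
>> chron stepdays(n→373)
<< 1783-05-23
>> tally seed(x→77)
<< 77
>> chron monthhop(n→-25)
<< 1781-04-23
>> stash bind(k→pumecro, v→prepi)
<< 688


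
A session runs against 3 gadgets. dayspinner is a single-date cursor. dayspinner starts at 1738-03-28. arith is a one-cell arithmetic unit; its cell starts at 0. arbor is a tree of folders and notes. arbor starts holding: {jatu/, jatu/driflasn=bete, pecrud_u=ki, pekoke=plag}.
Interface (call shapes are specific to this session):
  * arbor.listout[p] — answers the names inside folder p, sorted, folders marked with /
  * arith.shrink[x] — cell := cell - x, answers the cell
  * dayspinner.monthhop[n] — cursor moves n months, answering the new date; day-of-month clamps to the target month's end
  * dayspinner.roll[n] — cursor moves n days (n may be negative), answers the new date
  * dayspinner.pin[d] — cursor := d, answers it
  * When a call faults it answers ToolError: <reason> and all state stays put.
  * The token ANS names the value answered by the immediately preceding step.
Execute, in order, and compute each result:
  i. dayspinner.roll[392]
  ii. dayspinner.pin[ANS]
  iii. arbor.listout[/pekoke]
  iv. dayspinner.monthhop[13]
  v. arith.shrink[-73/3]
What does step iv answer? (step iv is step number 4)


Using dayspinner.roll on n→392, which returns 1739-04-24.
I try dayspinner.pin on d→ANS, giving 1739-04-24.
I invoke arbor.listout on p→/pekoke, and see ToolError: not a directory.
Calling dayspinner.monthhop on n→13, and get 1740-05-24.
I invoke arith.shrink on x→-73/3, and observe 73/3.

Answer: 1740-05-24


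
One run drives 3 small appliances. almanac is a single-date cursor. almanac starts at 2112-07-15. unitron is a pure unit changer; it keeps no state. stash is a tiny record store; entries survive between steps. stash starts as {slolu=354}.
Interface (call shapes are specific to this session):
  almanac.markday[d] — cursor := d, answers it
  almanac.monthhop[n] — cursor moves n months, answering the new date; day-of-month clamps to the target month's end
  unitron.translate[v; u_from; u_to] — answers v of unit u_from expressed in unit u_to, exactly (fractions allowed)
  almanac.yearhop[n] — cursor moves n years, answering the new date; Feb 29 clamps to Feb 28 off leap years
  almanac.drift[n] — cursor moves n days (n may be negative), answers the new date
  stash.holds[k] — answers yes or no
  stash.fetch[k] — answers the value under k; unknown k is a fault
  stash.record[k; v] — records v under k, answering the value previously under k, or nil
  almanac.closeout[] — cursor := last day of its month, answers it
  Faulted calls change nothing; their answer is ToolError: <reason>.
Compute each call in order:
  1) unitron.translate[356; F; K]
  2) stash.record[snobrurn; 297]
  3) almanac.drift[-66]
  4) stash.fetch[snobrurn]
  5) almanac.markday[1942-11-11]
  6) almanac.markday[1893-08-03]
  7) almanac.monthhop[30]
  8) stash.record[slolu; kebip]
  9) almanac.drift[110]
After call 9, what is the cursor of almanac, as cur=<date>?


;; 1. unitron.translate(356, F, K) ~> 9063/20
;; 2. stash.record(snobrurn, 297) ~> nil
;; 3. almanac.drift(-66) ~> 2112-05-10
;; 4. stash.fetch(snobrurn) ~> 297
;; 5. almanac.markday(1942-11-11) ~> 1942-11-11
;; 6. almanac.markday(1893-08-03) ~> 1893-08-03
;; 7. almanac.monthhop(30) ~> 1896-02-03
;; 8. stash.record(slolu, kebip) ~> 354
;; 9. almanac.drift(110) ~> 1896-05-23

Answer: cur=1896-05-23


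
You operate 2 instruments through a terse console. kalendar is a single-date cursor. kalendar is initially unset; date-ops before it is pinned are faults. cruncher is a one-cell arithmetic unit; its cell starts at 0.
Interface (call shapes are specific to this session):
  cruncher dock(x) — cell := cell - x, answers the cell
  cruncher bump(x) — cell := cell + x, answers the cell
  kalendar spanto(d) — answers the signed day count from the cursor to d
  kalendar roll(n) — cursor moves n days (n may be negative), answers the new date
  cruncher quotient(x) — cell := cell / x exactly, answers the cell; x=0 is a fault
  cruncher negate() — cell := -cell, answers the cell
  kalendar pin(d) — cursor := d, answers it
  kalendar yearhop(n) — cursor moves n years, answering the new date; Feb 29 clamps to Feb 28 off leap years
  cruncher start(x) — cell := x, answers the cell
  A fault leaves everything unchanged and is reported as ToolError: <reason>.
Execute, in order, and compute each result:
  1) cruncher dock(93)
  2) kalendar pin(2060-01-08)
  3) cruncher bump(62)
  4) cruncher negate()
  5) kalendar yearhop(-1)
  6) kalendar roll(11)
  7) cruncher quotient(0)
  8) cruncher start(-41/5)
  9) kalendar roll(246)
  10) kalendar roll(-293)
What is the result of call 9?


;; cruncher dock(x→93) => -93
;; kalendar pin(d→2060-01-08) => 2060-01-08
;; cruncher bump(x→62) => -31
;; cruncher negate() => 31
;; kalendar yearhop(n→-1) => 2059-01-08
;; kalendar roll(n→11) => 2059-01-19
;; cruncher quotient(x→0) => ToolError: division by zero
;; cruncher start(x→-41/5) => -41/5
;; kalendar roll(n→246) => 2059-09-22
;; kalendar roll(n→-293) => 2058-12-03

Answer: 2059-09-22


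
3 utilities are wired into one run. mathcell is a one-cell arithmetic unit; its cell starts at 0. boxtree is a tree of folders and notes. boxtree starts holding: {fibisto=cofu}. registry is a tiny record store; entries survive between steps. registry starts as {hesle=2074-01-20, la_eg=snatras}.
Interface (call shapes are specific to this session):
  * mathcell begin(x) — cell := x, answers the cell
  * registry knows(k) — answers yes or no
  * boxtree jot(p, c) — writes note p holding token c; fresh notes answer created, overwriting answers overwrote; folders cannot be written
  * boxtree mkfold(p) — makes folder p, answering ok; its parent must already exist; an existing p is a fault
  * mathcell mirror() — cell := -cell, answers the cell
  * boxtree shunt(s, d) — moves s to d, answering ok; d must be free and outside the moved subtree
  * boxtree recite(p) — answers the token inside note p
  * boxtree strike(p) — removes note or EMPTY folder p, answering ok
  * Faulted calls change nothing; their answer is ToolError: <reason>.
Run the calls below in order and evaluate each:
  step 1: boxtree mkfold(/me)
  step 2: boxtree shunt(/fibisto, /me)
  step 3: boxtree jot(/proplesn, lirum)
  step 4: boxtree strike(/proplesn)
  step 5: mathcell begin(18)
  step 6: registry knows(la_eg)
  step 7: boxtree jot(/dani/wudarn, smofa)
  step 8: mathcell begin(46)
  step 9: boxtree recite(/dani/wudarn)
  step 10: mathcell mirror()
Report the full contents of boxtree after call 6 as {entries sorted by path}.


Answer: {fibisto=cofu, me/}

Derivation:
% 1. boxtree mkfold(/me) -> ok
% 2. boxtree shunt(/fibisto, /me) -> ToolError: exists
% 3. boxtree jot(/proplesn, lirum) -> created
% 4. boxtree strike(/proplesn) -> ok
% 5. mathcell begin(18) -> 18
% 6. registry knows(la_eg) -> yes
% 7. boxtree jot(/dani/wudarn, smofa) -> ToolError: no parent
% 8. mathcell begin(46) -> 46
% 9. boxtree recite(/dani/wudarn) -> ToolError: not found
% 10. mathcell mirror() -> -46


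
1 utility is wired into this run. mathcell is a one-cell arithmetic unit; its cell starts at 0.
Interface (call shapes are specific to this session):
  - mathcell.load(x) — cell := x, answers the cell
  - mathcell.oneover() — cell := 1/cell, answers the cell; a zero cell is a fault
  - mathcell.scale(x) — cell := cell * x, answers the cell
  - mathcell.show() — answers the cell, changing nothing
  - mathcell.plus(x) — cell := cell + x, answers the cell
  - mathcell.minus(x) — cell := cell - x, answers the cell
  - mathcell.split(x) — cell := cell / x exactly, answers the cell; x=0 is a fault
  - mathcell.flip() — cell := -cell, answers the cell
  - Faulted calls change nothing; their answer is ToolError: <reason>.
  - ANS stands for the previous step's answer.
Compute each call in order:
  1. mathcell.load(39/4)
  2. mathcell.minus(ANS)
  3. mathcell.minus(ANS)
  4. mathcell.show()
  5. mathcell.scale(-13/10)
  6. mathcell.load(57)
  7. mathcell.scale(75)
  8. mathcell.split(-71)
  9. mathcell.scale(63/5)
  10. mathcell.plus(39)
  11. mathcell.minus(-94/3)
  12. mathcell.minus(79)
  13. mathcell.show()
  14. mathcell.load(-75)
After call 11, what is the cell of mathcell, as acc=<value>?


> mathcell.load x→39/4
  39/4
> mathcell.minus x→ANS
  0
> mathcell.minus x→ANS
  0
> mathcell.show
  0
> mathcell.scale x→-13/10
  0
> mathcell.load x→57
  57
> mathcell.scale x→75
  4275
> mathcell.split x→-71
  -4275/71
> mathcell.scale x→63/5
  -53865/71
> mathcell.plus x→39
  -51096/71
> mathcell.minus x→-94/3
  -146614/213
> mathcell.minus x→79
  -163441/213
> mathcell.show
  -163441/213
> mathcell.load x→-75
  -75

Answer: acc=-146614/213


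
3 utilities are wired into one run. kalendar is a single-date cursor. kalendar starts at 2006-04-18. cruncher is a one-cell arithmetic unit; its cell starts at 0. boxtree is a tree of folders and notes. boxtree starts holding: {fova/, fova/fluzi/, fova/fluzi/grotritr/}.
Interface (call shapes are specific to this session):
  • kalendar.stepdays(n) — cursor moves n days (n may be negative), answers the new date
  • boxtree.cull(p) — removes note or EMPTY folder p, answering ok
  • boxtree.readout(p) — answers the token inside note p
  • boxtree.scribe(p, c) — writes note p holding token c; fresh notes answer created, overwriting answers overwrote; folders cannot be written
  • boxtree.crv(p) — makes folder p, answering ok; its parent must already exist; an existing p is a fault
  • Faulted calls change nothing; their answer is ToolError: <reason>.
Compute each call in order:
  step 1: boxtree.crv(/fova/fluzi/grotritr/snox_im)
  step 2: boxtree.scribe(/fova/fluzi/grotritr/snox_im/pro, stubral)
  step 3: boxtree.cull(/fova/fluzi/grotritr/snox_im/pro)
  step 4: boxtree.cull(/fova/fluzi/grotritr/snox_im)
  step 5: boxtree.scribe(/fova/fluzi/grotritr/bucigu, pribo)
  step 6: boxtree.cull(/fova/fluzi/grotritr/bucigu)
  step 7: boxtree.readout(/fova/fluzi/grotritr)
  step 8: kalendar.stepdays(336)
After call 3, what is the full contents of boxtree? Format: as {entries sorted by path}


Step: crv[p=/fova/fluzi/grotritr/snox_im]
Result: ok
Step: scribe[p=/fova/fluzi/grotritr/snox_im/pro; c=stubral]
Result: created
Step: cull[p=/fova/fluzi/grotritr/snox_im/pro]
Result: ok
Step: cull[p=/fova/fluzi/grotritr/snox_im]
Result: ok
Step: scribe[p=/fova/fluzi/grotritr/bucigu; c=pribo]
Result: created
Step: cull[p=/fova/fluzi/grotritr/bucigu]
Result: ok
Step: readout[p=/fova/fluzi/grotritr]
Result: ToolError: is a directory
Step: stepdays[n=336]
Result: 2007-03-20

Answer: {fova/, fova/fluzi/, fova/fluzi/grotritr/, fova/fluzi/grotritr/snox_im/}


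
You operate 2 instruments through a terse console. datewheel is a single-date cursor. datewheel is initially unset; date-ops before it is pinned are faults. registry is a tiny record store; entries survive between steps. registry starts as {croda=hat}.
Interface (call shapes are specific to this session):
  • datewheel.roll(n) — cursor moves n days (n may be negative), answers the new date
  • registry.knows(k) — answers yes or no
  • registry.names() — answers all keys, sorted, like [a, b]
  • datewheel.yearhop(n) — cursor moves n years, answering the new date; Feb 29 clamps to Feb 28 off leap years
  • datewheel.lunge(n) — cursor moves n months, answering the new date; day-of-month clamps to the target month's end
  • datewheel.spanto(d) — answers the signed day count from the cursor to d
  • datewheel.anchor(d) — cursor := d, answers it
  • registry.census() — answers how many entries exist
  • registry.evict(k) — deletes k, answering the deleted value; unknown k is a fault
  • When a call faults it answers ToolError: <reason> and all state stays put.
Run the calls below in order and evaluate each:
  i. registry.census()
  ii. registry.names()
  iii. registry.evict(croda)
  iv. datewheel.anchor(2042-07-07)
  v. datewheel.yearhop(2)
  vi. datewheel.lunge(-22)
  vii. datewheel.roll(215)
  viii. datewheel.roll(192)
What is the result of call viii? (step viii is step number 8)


> registry.census
[out] 1
> registry.names
[out] [croda]
> registry.evict k→croda
[out] hat
> datewheel.anchor d→2042-07-07
[out] 2042-07-07
> datewheel.yearhop n→2
[out] 2044-07-07
> datewheel.lunge n→-22
[out] 2042-09-07
> datewheel.roll n→215
[out] 2043-04-10
> datewheel.roll n→192
[out] 2043-10-19

Answer: 2043-10-19


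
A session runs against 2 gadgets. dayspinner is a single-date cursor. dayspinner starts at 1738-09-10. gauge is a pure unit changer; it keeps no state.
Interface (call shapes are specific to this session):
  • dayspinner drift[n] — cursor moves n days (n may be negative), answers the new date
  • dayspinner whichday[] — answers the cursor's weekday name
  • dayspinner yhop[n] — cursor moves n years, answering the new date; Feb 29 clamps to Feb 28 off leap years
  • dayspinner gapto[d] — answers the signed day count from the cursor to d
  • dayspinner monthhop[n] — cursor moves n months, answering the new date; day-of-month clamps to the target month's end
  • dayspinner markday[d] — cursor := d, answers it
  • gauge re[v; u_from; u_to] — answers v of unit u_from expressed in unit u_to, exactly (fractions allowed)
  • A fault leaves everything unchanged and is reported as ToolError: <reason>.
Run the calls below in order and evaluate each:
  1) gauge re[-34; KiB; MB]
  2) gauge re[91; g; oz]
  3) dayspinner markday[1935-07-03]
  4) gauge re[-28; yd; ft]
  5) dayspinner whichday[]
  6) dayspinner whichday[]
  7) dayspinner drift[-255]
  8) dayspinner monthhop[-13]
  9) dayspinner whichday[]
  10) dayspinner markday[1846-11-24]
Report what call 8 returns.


Next I call gauge re(v=-34, u_from=KiB, u_to=MB), — result: -544/15625.
Now I run gauge re(v=91, u_from=g, u_to=oz), and see 20800000/6479891.
Calling dayspinner markday(d=1935-07-03), — result: 1935-07-03.
Now I run gauge re(v=-28, u_from=yd, u_to=ft): -84.
I call dayspinner whichday(), giving Wednesday.
Now I run dayspinner whichday(), → Wednesday.
I invoke dayspinner drift(n=-255), giving 1934-10-21.
I invoke dayspinner monthhop(n=-13), and observe 1933-09-21.
I call dayspinner whichday, and observe Thursday.
Calling dayspinner markday(d=1846-11-24), → 1846-11-24.

Answer: 1933-09-21


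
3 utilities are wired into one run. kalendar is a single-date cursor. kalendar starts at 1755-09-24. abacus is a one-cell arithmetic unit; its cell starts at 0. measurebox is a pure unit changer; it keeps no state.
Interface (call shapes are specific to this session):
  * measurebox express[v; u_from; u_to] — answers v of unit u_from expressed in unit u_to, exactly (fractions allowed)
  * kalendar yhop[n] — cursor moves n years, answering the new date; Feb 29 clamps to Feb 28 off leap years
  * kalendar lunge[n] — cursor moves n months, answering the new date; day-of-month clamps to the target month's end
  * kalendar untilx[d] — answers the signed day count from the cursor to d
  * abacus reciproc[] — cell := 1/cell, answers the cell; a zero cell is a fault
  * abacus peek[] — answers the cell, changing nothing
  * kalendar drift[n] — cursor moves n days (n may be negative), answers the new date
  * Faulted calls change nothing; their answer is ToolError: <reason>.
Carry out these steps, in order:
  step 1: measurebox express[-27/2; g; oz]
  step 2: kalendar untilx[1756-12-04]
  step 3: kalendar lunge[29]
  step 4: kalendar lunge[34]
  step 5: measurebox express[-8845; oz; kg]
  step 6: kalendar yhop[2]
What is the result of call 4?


Answer: 1760-12-24

Derivation:
Do: measurebox express[-27/2; g; oz]
See: -21600000/45359237
Do: kalendar untilx[1756-12-04]
See: 437
Do: kalendar lunge[29]
See: 1758-02-24
Do: kalendar lunge[34]
See: 1760-12-24
Do: measurebox express[-8845; oz; kg]
See: -80240490253/320000000
Do: kalendar yhop[2]
See: 1762-12-24
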